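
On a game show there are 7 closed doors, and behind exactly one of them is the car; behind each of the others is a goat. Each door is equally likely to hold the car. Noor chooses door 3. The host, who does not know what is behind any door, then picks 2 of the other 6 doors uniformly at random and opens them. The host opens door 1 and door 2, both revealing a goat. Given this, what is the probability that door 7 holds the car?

Consider each possible location of the car in turn.
If it is behind either of doors 1 and 2 (prior 1/7 each): that door was opened and seen not to hold the prize — ruled out; weight (1/7)·0 = 0 each.
If it is behind any of doors 3, 4, 5, 6, and 7 (prior 1/7 each): the host picks exactly this set with probability 1/15 regardless, and none is the prize; weight (1/7)·(1/15) = 1/105 each.
The weights sum to 1/21.
So P(the car behind door 7 | the host opened door 1 and door 2) = (1/105) / (1/21) = 1/5.

1/5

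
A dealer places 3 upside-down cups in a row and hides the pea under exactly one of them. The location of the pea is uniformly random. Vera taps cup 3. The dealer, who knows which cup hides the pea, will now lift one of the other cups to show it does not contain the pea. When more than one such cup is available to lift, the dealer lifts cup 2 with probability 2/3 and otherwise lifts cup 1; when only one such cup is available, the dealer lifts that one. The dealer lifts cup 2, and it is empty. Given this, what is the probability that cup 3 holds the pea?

2/5

Consider each possible location of the pea in turn.
If it is under cup 1 (prior 1/3): only cup 2 is available, probability 1; weight (1/3)·1 = 1/3.
If it is under cup 2 (prior 1/3): the dealer opened cup 2, so this case is ruled out; weight (1/3)·0 = 0.
If it is under cup 3 (prior 1/3): cup 2 is available, opened with probability 2/3; weight (1/3)·(2/3) = 2/9.
The weights sum to 5/9.
So P(the pea under cup 3 | the dealer opened cup 2) = (2/9) / (5/9) = 2/5.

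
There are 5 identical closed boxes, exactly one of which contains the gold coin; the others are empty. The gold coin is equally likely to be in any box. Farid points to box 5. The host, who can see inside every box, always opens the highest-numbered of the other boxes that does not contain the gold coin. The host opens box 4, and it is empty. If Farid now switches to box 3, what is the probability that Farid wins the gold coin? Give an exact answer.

Condition on the true location of the gold coin.
If it is in any of boxes 1, 2, 3, and 5 (prior 1/5 each): box 4 is the highest-numbered option available, probability 1; weight (1/5)·1 = 1/5 each.
If it is in box 4 (prior 1/5): the host opened box 4, so this case is ruled out; weight (1/5)·0 = 0.
The weights sum to 4/5.
So P(the gold coin in box 3 | the host opened box 4) = (1/5) / (4/5) = 1/4.

1/4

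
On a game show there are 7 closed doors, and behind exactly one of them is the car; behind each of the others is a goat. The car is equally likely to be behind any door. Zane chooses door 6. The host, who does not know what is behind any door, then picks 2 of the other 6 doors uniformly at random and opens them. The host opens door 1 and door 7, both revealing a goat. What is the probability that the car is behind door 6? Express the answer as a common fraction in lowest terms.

1/5

Consider each possible location of the car in turn.
If it is behind either of doors 1 and 7 (prior 1/7 each): that door was opened and seen not to hold the prize — ruled out; weight (1/7)·0 = 0 each.
If it is behind any of doors 2, 3, 4, 5, and 6 (prior 1/7 each): the host picks exactly this set with probability 1/15 regardless, and none is the prize; weight (1/7)·(1/15) = 1/105 each.
The weights sum to 1/21.
So P(the car behind door 6 | the host opened door 1 and door 7) = (1/105) / (1/21) = 1/5.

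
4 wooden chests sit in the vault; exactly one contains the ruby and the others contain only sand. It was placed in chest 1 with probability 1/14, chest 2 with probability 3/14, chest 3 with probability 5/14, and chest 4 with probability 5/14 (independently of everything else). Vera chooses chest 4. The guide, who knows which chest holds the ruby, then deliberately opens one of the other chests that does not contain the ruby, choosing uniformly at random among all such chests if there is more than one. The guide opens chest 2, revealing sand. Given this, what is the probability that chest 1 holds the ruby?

3/28

Consider each possible location of the ruby in turn.
If it is in chest 1 (prior 1/14): the guide has 2 equally likely choices, so probability 1/2; weight (1/14)·(1/2) = 1/28.
If it is in chest 2 (prior 3/14): the guide opened chest 2, so this case is ruled out; weight (3/14)·0 = 0.
If it is in chest 3 (prior 5/14): the guide has 2 equally likely choices, so probability 1/2; weight (5/14)·(1/2) = 5/28.
If it is in chest 4 (prior 5/14): the guide has 3 equally likely choices, so probability 1/3; weight (5/14)·(1/3) = 5/42.
The weights sum to 1/3.
So P(the ruby in chest 1 | the guide opened chest 2) = (1/28) / (1/3) = 3/28.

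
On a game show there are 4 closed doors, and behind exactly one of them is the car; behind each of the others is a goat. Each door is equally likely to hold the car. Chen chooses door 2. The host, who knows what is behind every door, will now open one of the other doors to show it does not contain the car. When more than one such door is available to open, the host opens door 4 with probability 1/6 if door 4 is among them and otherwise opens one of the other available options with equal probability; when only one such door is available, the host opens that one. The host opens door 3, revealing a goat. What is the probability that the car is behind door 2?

5/21

Condition on the true location of the car.
If it is behind door 1 (prior 1/4): door 4 is available but not opened, probability 5/6; weight (1/4)·(5/6) = 5/24.
If it is behind door 2 (prior 1/4): door 4 is available but not opened; door 3 gets probability (1 − 1/6)/2 = 5/12; weight (1/4)·(5/12) = 5/48.
If it is behind door 3 (prior 1/4): the host opened door 3, so this case is ruled out; weight (1/4)·0 = 0.
If it is behind door 4 (prior 1/4): door 4 holds the prize so is unavailable; the host chooses uniformly among the 2 others, probability 1/2; weight (1/4)·(1/2) = 1/8.
The weights sum to 7/16.
So P(the car behind door 2 | the host opened door 3) = (5/48) / (7/16) = 5/21.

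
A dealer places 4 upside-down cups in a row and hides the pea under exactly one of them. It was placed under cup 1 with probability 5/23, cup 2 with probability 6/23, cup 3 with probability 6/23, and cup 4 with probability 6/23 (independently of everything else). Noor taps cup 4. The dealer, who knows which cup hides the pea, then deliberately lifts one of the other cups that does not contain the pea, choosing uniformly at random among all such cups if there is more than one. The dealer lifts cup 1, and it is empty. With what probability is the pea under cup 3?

Apply Bayes' rule, conditioning on where the pea actually is.
If it is under cup 1 (prior 5/23): the dealer opened cup 1, so this case is ruled out; weight (5/23)·0 = 0.
If it is under either of cups 2 and 3 (prior 6/23 each): the dealer has 2 equally likely choices, so probability 1/2; weight (6/23)·(1/2) = 3/23 each.
If it is under cup 4 (prior 6/23): the dealer has 3 equally likely choices, so probability 1/3; weight (6/23)·(1/3) = 2/23.
The weights sum to 8/23.
So P(the pea under cup 3 | the dealer opened cup 1) = (3/23) / (8/23) = 3/8.

3/8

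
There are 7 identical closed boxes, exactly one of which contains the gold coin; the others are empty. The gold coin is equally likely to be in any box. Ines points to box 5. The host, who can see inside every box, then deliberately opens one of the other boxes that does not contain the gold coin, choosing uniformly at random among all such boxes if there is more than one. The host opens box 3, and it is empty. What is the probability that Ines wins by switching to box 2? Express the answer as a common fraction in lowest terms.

6/35

Condition on the true location of the gold coin.
If it is in any of boxes 1, 2, 4, 6, and 7 (prior 1/7 each): the host has 5 equally likely choices, so probability 1/5; weight (1/7)·(1/5) = 1/35 each.
If it is in box 3 (prior 1/7): the host opened box 3, so this case is ruled out; weight (1/7)·0 = 0.
If it is in box 5 (prior 1/7): the host has 6 equally likely choices, so probability 1/6; weight (1/7)·(1/6) = 1/42.
The weights sum to 1/6.
So P(the gold coin in box 2 | the host opened box 3) = (1/35) / (1/6) = 6/35.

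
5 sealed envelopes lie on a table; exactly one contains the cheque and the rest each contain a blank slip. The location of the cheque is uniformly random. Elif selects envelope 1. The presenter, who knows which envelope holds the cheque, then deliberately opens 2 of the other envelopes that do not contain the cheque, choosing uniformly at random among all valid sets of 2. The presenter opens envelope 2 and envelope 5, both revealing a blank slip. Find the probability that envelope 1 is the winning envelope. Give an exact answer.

1/5

Condition on the true location of the cheque.
If it is in envelope 1 (prior 1/5): the presenter has 6 equally likely choices, so probability 1/6; weight (1/5)·(1/6) = 1/30.
If it is in either of envelopes 2 and 5 (prior 1/5 each): that envelope was opened and seen not to hold the prize — ruled out; weight (1/5)·0 = 0 each.
If it is in either of envelopes 3 and 4 (prior 1/5 each): the presenter has 3 equally likely choices, so probability 1/3; weight (1/5)·(1/3) = 1/15 each.
The weights sum to 1/6.
So P(the cheque in envelope 1 | the presenter opened envelope 2 and envelope 5) = (1/30) / (1/6) = 1/5.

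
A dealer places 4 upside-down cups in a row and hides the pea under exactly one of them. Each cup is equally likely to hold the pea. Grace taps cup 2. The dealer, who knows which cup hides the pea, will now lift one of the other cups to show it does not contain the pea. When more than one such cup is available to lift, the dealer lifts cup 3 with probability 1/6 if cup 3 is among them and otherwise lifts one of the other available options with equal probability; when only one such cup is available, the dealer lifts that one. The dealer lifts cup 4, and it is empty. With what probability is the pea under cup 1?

10/21

Condition on the true location of the pea.
If it is under cup 1 (prior 1/4): cup 3 is available but not opened, probability 5/6; weight (1/4)·(5/6) = 5/24.
If it is under cup 2 (prior 1/4): cup 3 is available but not opened; cup 4 gets probability (1 − 1/6)/2 = 5/12; weight (1/4)·(5/12) = 5/48.
If it is under cup 3 (prior 1/4): cup 3 holds the prize so is unavailable; the dealer chooses uniformly among the 2 others, probability 1/2; weight (1/4)·(1/2) = 1/8.
If it is under cup 4 (prior 1/4): the dealer opened cup 4, so this case is ruled out; weight (1/4)·0 = 0.
The weights sum to 7/16.
So P(the pea under cup 1 | the dealer opened cup 4) = (5/24) / (7/16) = 10/21.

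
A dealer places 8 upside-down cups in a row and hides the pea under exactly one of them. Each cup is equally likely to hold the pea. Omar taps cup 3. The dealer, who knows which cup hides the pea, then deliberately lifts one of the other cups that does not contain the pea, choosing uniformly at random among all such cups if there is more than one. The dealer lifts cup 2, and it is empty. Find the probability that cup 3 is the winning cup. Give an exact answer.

Condition on the true location of the pea.
If it is under any of cups 1, 4, 5, 6, 7, and 8 (prior 1/8 each): the dealer has 6 equally likely choices, so probability 1/6; weight (1/8)·(1/6) = 1/48 each.
If it is under cup 2 (prior 1/8): the dealer opened cup 2, so this case is ruled out; weight (1/8)·0 = 0.
If it is under cup 3 (prior 1/8): the dealer has 7 equally likely choices, so probability 1/7; weight (1/8)·(1/7) = 1/56.
The weights sum to 1/7.
So P(the pea under cup 3 | the dealer opened cup 2) = (1/56) / (1/7) = 1/8.

1/8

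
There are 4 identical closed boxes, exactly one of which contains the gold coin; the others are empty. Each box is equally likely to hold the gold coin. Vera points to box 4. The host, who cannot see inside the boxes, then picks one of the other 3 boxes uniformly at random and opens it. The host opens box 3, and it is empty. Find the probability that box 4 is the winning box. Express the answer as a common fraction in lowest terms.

Because the host chose which box to open without knowing where the gold coin is, the choice is independent of the prize location. Learning that box 3 does not hold the gold coin simply rules out that one location and leaves the remaining 3 boxes still equally likely by symmetry.
So P(the gold coin in box 4) = 1/3.

1/3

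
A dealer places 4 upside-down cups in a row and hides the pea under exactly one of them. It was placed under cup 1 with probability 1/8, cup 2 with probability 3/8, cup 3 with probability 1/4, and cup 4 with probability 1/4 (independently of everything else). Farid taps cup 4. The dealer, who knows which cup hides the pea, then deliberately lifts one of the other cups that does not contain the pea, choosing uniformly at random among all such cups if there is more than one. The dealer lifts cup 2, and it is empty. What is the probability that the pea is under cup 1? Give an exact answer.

Condition on the true location of the pea.
If it is under cup 1 (prior 1/8): the dealer has 2 equally likely choices, so probability 1/2; weight (1/8)·(1/2) = 1/16.
If it is under cup 2 (prior 3/8): the dealer opened cup 2, so this case is ruled out; weight (3/8)·0 = 0.
If it is under cup 3 (prior 1/4): the dealer has 2 equally likely choices, so probability 1/2; weight (1/4)·(1/2) = 1/8.
If it is under cup 4 (prior 1/4): the dealer has 3 equally likely choices, so probability 1/3; weight (1/4)·(1/3) = 1/12.
The weights sum to 13/48.
So P(the pea under cup 1 | the dealer opened cup 2) = (1/16) / (13/48) = 3/13.

3/13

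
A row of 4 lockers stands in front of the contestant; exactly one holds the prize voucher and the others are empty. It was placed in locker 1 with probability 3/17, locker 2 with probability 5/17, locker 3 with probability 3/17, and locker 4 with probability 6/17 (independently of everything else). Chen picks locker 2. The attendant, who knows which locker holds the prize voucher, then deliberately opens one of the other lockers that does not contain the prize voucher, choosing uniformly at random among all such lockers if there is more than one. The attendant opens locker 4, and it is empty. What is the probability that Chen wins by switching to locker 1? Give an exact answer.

Condition on the true location of the prize voucher.
If it is in either of lockers 1 and 3 (prior 3/17 each): the attendant has 2 equally likely choices, so probability 1/2; weight (3/17)·(1/2) = 3/34 each.
If it is in locker 2 (prior 5/17): the attendant has 3 equally likely choices, so probability 1/3; weight (5/17)·(1/3) = 5/51.
If it is in locker 4 (prior 6/17): the attendant opened locker 4, so this case is ruled out; weight (6/17)·0 = 0.
The weights sum to 14/51.
So P(the prize voucher in locker 1 | the attendant opened locker 4) = (3/34) / (14/51) = 9/28.

9/28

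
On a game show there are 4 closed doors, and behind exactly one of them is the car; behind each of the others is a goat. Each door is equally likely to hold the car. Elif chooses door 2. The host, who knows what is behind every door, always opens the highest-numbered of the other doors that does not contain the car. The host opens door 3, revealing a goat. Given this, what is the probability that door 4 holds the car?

Apply Bayes' rule, conditioning on where the car actually is.
If it is behind either of doors 1 and 2 (prior 1/4 each): the host would have opened door 4 instead, probability 0; weight (1/4)·0 = 0 each.
If it is behind door 3 (prior 1/4): the host opened door 3, so this case is ruled out; weight (1/4)·0 = 0.
If it is behind door 4 (prior 1/4): door 3 is the highest-numbered option available, probability 1; weight (1/4)·1 = 1/4.
The weights sum to 1/4.
So P(the car behind door 4 | the host opened door 3) = (1/4) / (1/4) = 1.

1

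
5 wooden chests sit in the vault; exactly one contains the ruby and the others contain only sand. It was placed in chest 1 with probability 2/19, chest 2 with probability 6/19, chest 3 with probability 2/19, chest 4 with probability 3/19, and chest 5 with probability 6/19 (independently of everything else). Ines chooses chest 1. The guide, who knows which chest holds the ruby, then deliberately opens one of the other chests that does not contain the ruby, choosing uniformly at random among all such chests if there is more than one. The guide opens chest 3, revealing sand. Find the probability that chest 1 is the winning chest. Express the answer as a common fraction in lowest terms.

Consider each possible location of the ruby in turn.
If it is in chest 1 (prior 2/19): the guide has 4 equally likely choices, so probability 1/4; weight (2/19)·(1/4) = 1/38.
If it is in either of chests 2 and 5 (prior 6/19 each): the guide has 3 equally likely choices, so probability 1/3; weight (6/19)·(1/3) = 2/19 each.
If it is in chest 3 (prior 2/19): the guide opened chest 3, so this case is ruled out; weight (2/19)·0 = 0.
If it is in chest 4 (prior 3/19): the guide has 3 equally likely choices, so probability 1/3; weight (3/19)·(1/3) = 1/19.
The weights sum to 11/38.
So P(the ruby in chest 1 | the guide opened chest 3) = (1/38) / (11/38) = 1/11.

1/11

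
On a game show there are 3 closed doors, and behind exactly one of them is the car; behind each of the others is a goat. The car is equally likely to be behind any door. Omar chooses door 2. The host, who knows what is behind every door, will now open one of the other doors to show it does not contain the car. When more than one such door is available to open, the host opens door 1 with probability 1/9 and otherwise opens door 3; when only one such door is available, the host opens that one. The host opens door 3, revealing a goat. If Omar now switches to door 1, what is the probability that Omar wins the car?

9/17

Consider each possible location of the car in turn.
If it is behind door 1 (prior 1/3): only door 3 is available, probability 1; weight (1/3)·1 = 1/3.
If it is behind door 2 (prior 1/3): door 1 is available but not opened, probability 8/9; weight (1/3)·(8/9) = 8/27.
If it is behind door 3 (prior 1/3): the host opened door 3, so this case is ruled out; weight (1/3)·0 = 0.
The weights sum to 17/27.
So P(the car behind door 1 | the host opened door 3) = (1/3) / (17/27) = 9/17.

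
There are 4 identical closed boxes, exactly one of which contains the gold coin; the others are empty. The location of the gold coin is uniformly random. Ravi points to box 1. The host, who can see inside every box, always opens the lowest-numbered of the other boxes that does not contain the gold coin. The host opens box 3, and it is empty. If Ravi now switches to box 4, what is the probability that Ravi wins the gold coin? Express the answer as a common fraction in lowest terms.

0

Condition on the true location of the gold coin.
If it is in either of boxes 1 and 4 (prior 1/4 each): the host would have opened box 2 instead, probability 0; weight (1/4)·0 = 0 each.
If it is in box 2 (prior 1/4): box 3 is the lowest-numbered option available, probability 1; weight (1/4)·1 = 1/4.
If it is in box 3 (prior 1/4): the host opened box 3, so this case is ruled out; weight (1/4)·0 = 0.
The weights sum to 1/4.
So P(the gold coin in box 4 | the host opened box 3) = 0 / (1/4) = 0.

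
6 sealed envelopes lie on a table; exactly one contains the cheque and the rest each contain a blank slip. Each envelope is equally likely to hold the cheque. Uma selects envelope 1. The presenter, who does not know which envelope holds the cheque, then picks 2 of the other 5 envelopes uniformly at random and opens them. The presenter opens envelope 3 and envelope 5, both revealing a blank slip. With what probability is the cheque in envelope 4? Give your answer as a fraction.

Because the presenter chose which envelopes to open without knowing where the cheque is, the choice is independent of the prize location. Learning that none of the 2 opened envelopes holds the cheque simply rules out those 2 locations and leaves the remaining 4 envelopes still equally likely by symmetry.
So P(the cheque in envelope 4) = 1/4.

1/4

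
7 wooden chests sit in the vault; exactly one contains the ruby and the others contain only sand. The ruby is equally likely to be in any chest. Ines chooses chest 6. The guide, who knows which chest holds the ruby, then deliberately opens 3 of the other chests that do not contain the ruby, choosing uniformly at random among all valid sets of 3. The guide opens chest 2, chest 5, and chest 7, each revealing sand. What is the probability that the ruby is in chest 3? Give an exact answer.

2/7

Consider each possible location of the ruby in turn.
If it is in any of chests 1, 3, and 4 (prior 1/7 each): the guide has 10 equally likely choices, so probability 1/10; weight (1/7)·(1/10) = 1/70 each.
If it is in any of chests 2, 5, and 7 (prior 1/7 each): that chest was opened and seen not to hold the prize — ruled out; weight (1/7)·0 = 0 each.
If it is in chest 6 (prior 1/7): the guide has 20 equally likely choices, so probability 1/20; weight (1/7)·(1/20) = 1/140.
The weights sum to 1/20.
So P(the ruby in chest 3 | the guide opened chest 2, chest 5, and chest 7) = (1/70) / (1/20) = 2/7.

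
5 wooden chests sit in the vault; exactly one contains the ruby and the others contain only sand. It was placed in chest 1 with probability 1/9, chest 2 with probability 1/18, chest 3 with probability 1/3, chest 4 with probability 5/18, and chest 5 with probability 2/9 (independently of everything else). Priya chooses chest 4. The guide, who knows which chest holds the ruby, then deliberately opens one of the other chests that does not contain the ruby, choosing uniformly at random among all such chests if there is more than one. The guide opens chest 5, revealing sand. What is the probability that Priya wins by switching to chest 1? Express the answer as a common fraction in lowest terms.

8/51

Consider each possible location of the ruby in turn.
If it is in chest 1 (prior 1/9): the guide has 3 equally likely choices, so probability 1/3; weight (1/9)·(1/3) = 1/27.
If it is in chest 2 (prior 1/18): the guide has 3 equally likely choices, so probability 1/3; weight (1/18)·(1/3) = 1/54.
If it is in chest 3 (prior 1/3): the guide has 3 equally likely choices, so probability 1/3; weight (1/3)·(1/3) = 1/9.
If it is in chest 4 (prior 5/18): the guide has 4 equally likely choices, so probability 1/4; weight (5/18)·(1/4) = 5/72.
If it is in chest 5 (prior 2/9): the guide opened chest 5, so this case is ruled out; weight (2/9)·0 = 0.
The weights sum to 17/72.
So P(the ruby in chest 1 | the guide opened chest 5) = (1/27) / (17/72) = 8/51.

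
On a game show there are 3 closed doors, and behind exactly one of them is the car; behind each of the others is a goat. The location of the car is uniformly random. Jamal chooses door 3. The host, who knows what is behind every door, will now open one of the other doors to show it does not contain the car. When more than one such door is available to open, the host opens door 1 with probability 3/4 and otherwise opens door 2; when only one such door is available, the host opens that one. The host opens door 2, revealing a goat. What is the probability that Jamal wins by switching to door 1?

4/5

Consider each possible location of the car in turn.
If it is behind door 1 (prior 1/3): only door 2 is available, probability 1; weight (1/3)·1 = 1/3.
If it is behind door 2 (prior 1/3): the host opened door 2, so this case is ruled out; weight (1/3)·0 = 0.
If it is behind door 3 (prior 1/3): door 1 is available but not opened, probability 1/4; weight (1/3)·(1/4) = 1/12.
The weights sum to 5/12.
So P(the car behind door 1 | the host opened door 2) = (1/3) / (5/12) = 4/5.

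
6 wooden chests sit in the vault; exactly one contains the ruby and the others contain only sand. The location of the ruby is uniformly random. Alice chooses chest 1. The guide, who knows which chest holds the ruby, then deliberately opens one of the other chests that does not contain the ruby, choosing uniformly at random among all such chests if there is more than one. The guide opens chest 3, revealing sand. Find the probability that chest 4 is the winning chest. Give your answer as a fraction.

5/24

Consider each possible location of the ruby in turn.
If it is in chest 1 (prior 1/6): the guide has 5 equally likely choices, so probability 1/5; weight (1/6)·(1/5) = 1/30.
If it is in any of chests 2, 4, 5, and 6 (prior 1/6 each): the guide has 4 equally likely choices, so probability 1/4; weight (1/6)·(1/4) = 1/24 each.
If it is in chest 3 (prior 1/6): the guide opened chest 3, so this case is ruled out; weight (1/6)·0 = 0.
The weights sum to 1/5.
So P(the ruby in chest 4 | the guide opened chest 3) = (1/24) / (1/5) = 5/24.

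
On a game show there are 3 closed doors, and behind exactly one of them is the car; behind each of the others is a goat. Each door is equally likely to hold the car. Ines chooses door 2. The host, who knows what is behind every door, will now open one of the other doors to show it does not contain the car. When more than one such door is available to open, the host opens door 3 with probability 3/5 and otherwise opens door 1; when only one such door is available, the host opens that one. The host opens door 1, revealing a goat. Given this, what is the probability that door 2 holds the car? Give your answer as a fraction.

Apply Bayes' rule, conditioning on where the car actually is.
If it is behind door 1 (prior 1/3): the host opened door 1, so this case is ruled out; weight (1/3)·0 = 0.
If it is behind door 2 (prior 1/3): door 3 is available but not opened, probability 2/5; weight (1/3)·(2/5) = 2/15.
If it is behind door 3 (prior 1/3): only door 1 is available, probability 1; weight (1/3)·1 = 1/3.
The weights sum to 7/15.
So P(the car behind door 2 | the host opened door 1) = (2/15) / (7/15) = 2/7.

2/7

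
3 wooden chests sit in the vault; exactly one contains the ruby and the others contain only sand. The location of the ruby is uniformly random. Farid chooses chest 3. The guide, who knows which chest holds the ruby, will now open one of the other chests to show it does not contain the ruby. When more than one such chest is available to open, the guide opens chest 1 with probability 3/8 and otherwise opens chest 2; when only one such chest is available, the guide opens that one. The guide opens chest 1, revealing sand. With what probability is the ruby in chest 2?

8/11

Condition on the true location of the ruby.
If it is in chest 1 (prior 1/3): the guide opened chest 1, so this case is ruled out; weight (1/3)·0 = 0.
If it is in chest 2 (prior 1/3): only chest 1 is available, probability 1; weight (1/3)·1 = 1/3.
If it is in chest 3 (prior 1/3): chest 1 is available, opened with probability 3/8; weight (1/3)·(3/8) = 1/8.
The weights sum to 11/24.
So P(the ruby in chest 2 | the guide opened chest 1) = (1/3) / (11/24) = 8/11.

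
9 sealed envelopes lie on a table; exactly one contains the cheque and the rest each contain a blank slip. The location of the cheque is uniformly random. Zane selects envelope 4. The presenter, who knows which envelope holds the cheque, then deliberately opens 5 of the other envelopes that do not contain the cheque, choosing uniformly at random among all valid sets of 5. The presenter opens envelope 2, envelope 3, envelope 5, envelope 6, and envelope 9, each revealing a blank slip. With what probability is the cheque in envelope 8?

8/27

Condition on the true location of the cheque.
If it is in any of envelopes 1, 7, and 8 (prior 1/9 each): the presenter has 21 equally likely choices, so probability 1/21; weight (1/9)·(1/21) = 1/189 each.
If it is in any of envelopes 2, 3, 5, 6, and 9 (prior 1/9 each): that envelope was opened and seen not to hold the prize — ruled out; weight (1/9)·0 = 0 each.
If it is in envelope 4 (prior 1/9): the presenter has 56 equally likely choices, so probability 1/56; weight (1/9)·(1/56) = 1/504.
The weights sum to 1/56.
So P(the cheque in envelope 8 | the presenter opened envelope 2, envelope 3, envelope 5, envelope 6, and envelope 9) = (1/189) / (1/56) = 8/27.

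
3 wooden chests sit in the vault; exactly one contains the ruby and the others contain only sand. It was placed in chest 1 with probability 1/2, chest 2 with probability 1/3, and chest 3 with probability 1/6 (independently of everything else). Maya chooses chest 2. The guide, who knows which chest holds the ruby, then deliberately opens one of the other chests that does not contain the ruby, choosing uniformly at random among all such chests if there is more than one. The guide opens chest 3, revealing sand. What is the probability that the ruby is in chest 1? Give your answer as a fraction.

3/4

Apply Bayes' rule, conditioning on where the ruby actually is.
If it is in chest 1 (prior 1/2): the guide has no choice, probability 1; weight (1/2)·1 = 1/2.
If it is in chest 2 (prior 1/3): the guide has 2 equally likely choices, so probability 1/2; weight (1/3)·(1/2) = 1/6.
If it is in chest 3 (prior 1/6): the guide opened chest 3, so this case is ruled out; weight (1/6)·0 = 0.
The weights sum to 2/3.
So P(the ruby in chest 1 | the guide opened chest 3) = (1/2) / (2/3) = 3/4.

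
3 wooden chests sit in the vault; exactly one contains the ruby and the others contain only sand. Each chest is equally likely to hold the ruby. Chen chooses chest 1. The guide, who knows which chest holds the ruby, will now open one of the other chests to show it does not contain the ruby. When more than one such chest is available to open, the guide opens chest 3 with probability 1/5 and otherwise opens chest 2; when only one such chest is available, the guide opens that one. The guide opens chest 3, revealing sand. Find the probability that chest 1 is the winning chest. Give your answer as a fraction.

Apply Bayes' rule, conditioning on where the ruby actually is.
If it is in chest 1 (prior 1/3): chest 3 is available, opened with probability 1/5; weight (1/3)·(1/5) = 1/15.
If it is in chest 2 (prior 1/3): only chest 3 is available, probability 1; weight (1/3)·1 = 1/3.
If it is in chest 3 (prior 1/3): the guide opened chest 3, so this case is ruled out; weight (1/3)·0 = 0.
The weights sum to 2/5.
So P(the ruby in chest 1 | the guide opened chest 3) = (1/15) / (2/5) = 1/6.

1/6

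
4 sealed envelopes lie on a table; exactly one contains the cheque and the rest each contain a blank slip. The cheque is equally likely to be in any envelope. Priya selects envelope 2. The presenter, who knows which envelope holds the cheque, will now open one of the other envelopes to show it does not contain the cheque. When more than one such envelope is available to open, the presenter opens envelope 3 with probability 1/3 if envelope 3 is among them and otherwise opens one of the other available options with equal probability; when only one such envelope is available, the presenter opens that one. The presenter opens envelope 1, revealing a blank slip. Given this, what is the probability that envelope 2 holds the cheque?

2/9

Consider each possible location of the cheque in turn.
If it is in envelope 1 (prior 1/4): the presenter opened envelope 1, so this case is ruled out; weight (1/4)·0 = 0.
If it is in envelope 2 (prior 1/4): envelope 3 is available but not opened; envelope 1 gets probability (1 − 1/3)/2 = 1/3; weight (1/4)·(1/3) = 1/12.
If it is in envelope 3 (prior 1/4): envelope 3 holds the prize so is unavailable; the presenter chooses uniformly among the 2 others, probability 1/2; weight (1/4)·(1/2) = 1/8.
If it is in envelope 4 (prior 1/4): envelope 3 is available but not opened, probability 2/3; weight (1/4)·(2/3) = 1/6.
The weights sum to 3/8.
So P(the cheque in envelope 2 | the presenter opened envelope 1) = (1/12) / (3/8) = 2/9.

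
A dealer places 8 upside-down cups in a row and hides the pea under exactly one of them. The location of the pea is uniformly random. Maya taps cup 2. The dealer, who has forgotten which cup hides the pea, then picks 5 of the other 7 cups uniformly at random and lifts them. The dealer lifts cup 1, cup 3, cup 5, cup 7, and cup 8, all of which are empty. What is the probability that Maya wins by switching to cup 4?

1/3

Consider each possible location of the pea in turn.
If it is under any of cups 1, 3, 5, 7, and 8 (prior 1/8 each): that cup was opened and seen not to hold the prize — ruled out; weight (1/8)·0 = 0 each.
If it is under any of cups 2, 4, and 6 (prior 1/8 each): the dealer picks exactly this set with probability 1/21 regardless, and none is the prize; weight (1/8)·(1/21) = 1/168 each.
The weights sum to 1/56.
So P(the pea under cup 4 | the dealer opened cup 1, cup 3, cup 5, cup 7, and cup 8) = (1/168) / (1/56) = 1/3.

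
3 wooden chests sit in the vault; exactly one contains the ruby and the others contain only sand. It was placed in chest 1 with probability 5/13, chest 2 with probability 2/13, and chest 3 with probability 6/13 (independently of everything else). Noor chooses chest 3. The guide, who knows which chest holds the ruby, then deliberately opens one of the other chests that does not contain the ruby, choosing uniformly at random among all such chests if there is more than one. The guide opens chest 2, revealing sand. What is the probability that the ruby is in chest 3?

Apply Bayes' rule, conditioning on where the ruby actually is.
If it is in chest 1 (prior 5/13): the guide has no choice, probability 1; weight (5/13)·1 = 5/13.
If it is in chest 2 (prior 2/13): the guide opened chest 2, so this case is ruled out; weight (2/13)·0 = 0.
If it is in chest 3 (prior 6/13): the guide has 2 equally likely choices, so probability 1/2; weight (6/13)·(1/2) = 3/13.
The weights sum to 8/13.
So P(the ruby in chest 3 | the guide opened chest 2) = (3/13) / (8/13) = 3/8.

3/8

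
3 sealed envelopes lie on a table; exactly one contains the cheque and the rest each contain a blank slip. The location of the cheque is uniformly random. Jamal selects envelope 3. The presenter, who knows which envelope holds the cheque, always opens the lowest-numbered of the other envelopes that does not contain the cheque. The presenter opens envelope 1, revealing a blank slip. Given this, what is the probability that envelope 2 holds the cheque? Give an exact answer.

1/2

Consider each possible location of the cheque in turn.
If it is in envelope 1 (prior 1/3): the presenter opened envelope 1, so this case is ruled out; weight (1/3)·0 = 0.
If it is in either of envelopes 2 and 3 (prior 1/3 each): envelope 1 is the lowest-numbered option available, probability 1; weight (1/3)·1 = 1/3 each.
The weights sum to 2/3.
So P(the cheque in envelope 2 | the presenter opened envelope 1) = (1/3) / (2/3) = 1/2.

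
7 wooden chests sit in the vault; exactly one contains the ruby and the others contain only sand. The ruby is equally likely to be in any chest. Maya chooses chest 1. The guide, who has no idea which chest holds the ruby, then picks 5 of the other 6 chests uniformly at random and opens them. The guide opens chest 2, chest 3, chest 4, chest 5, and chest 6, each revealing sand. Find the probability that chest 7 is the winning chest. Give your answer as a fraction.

1/2

Apply Bayes' rule, conditioning on where the ruby actually is.
If it is in either of chests 1 and 7 (prior 1/7 each): the guide picks exactly this set with probability 1/6 regardless, and none is the prize; weight (1/7)·(1/6) = 1/42 each.
If it is in any of chests 2, 3, 4, 5, and 6 (prior 1/7 each): that chest was opened and seen not to hold the prize — ruled out; weight (1/7)·0 = 0 each.
The weights sum to 1/21.
So P(the ruby in chest 7 | the guide opened chest 2, chest 3, chest 4, chest 5, and chest 6) = (1/42) / (1/21) = 1/2.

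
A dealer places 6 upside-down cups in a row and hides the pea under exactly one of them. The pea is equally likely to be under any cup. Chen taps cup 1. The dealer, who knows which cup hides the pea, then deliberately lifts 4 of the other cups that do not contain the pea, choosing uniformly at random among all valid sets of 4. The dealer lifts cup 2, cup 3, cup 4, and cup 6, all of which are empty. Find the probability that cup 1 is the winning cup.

Apply Bayes' rule, conditioning on where the pea actually is.
If it is under cup 1 (prior 1/6): the dealer has 5 equally likely choices, so probability 1/5; weight (1/6)·(1/5) = 1/30.
If it is under any of cups 2, 3, 4, and 6 (prior 1/6 each): that cup was opened and seen not to hold the prize — ruled out; weight (1/6)·0 = 0 each.
If it is under cup 5 (prior 1/6): the dealer has no choice, probability 1; weight (1/6)·1 = 1/6.
The weights sum to 1/5.
So P(the pea under cup 1 | the dealer opened cup 2, cup 3, cup 4, and cup 6) = (1/30) / (1/5) = 1/6.

1/6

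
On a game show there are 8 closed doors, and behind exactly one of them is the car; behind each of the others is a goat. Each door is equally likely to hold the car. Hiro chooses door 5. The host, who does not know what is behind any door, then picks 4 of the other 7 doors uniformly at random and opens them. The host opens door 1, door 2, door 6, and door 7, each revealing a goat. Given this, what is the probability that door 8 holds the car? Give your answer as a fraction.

Condition on the true location of the car.
If it is behind any of doors 1, 2, 6, and 7 (prior 1/8 each): that door was opened and seen not to hold the prize — ruled out; weight (1/8)·0 = 0 each.
If it is behind any of doors 3, 4, 5, and 8 (prior 1/8 each): the host picks exactly this set with probability 1/35 regardless, and none is the prize; weight (1/8)·(1/35) = 1/280 each.
The weights sum to 1/70.
So P(the car behind door 8 | the host opened door 1, door 2, door 6, and door 7) = (1/280) / (1/70) = 1/4.

1/4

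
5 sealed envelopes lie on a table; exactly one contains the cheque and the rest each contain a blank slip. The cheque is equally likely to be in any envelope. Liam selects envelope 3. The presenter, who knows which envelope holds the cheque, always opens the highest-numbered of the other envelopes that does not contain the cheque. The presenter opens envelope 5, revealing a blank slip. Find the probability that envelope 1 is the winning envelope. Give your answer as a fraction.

Apply Bayes' rule, conditioning on where the cheque actually is.
If it is in any of envelopes 1, 2, 3, and 4 (prior 1/5 each): envelope 5 is the highest-numbered option available, probability 1; weight (1/5)·1 = 1/5 each.
If it is in envelope 5 (prior 1/5): the presenter opened envelope 5, so this case is ruled out; weight (1/5)·0 = 0.
The weights sum to 4/5.
So P(the cheque in envelope 1 | the presenter opened envelope 5) = (1/5) / (4/5) = 1/4.

1/4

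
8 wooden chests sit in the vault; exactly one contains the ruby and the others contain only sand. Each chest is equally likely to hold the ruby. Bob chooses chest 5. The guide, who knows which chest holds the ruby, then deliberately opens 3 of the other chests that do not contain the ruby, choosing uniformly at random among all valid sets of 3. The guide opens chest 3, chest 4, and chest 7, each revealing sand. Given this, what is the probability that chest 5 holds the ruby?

Apply Bayes' rule, conditioning on where the ruby actually is.
If it is in any of chests 1, 2, 6, and 8 (prior 1/8 each): the guide has 20 equally likely choices, so probability 1/20; weight (1/8)·(1/20) = 1/160 each.
If it is in any of chests 3, 4, and 7 (prior 1/8 each): that chest was opened and seen not to hold the prize — ruled out; weight (1/8)·0 = 0 each.
If it is in chest 5 (prior 1/8): the guide has 35 equally likely choices, so probability 1/35; weight (1/8)·(1/35) = 1/280.
The weights sum to 1/35.
So P(the ruby in chest 5 | the guide opened chest 3, chest 4, and chest 7) = (1/280) / (1/35) = 1/8.

1/8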